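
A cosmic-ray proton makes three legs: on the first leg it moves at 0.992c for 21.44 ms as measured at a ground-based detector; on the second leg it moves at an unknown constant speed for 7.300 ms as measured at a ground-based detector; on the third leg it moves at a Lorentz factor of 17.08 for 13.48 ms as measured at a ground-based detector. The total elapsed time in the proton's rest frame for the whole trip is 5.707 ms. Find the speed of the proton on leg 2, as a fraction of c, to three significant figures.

Leg 1: γ = 1/√(1 − 0.992²) = 1/√0.01594 = 7.922; τ_1 = 21.44/7.922 = 2.707 ms.
Leg 2: speed unknown; τ_2 = 7.300/γ_2.
Leg 3: γ = 17.08; τ_3 = 13.48/17.08 = 0.7892 ms.
Total proper time: 2.707 + τ_2 + 0.7892 = 5.707, so τ_2 = 5.707 − 3.496 = 2.211 ms.
γ_2 = 7.300/2.211 = 3.301; β = √(1 − 1/γ²) = √0.9082.

β = 0.953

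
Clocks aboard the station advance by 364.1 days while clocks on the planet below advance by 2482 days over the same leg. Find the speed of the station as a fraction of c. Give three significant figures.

The proper time is measured aboard the station (both events occur at the station's location); Δt is measured on the planet below. γ = Δt/τ = 2482/364.1 = 6.817.
β = √(1 − 1/γ²) = √(1 − 0.02152) = √0.9785

β = 0.989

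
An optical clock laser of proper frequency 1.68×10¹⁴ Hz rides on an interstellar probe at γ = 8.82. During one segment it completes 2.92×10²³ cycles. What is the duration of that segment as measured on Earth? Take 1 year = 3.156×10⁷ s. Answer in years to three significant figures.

Δt = 486 years

γ = 8.82
Proper time for N cycles: τ = N/f = 2.92×10²³/(1.68×10¹⁴) = 1.738×10⁹ s = 55.07 years.
Lab-frame duration Δt = γτ = 8.820 × 55.07 = 485.7 years.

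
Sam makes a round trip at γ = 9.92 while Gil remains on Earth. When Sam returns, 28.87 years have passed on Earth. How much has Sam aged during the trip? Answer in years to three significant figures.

τ = 2.91 years

γ = 9.92
Sam's clock measures proper time along the trip: τ = Δt/γ = 28.87/9.920 years.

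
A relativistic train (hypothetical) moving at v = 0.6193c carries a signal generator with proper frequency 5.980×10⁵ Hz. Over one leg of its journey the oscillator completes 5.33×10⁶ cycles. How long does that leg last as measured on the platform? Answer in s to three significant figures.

Δt = 11.4 s

γ = 1/√(1 − 0.6193²) = 1/√0.6165 = 1.274
Proper time for N cycles: τ = N/f = 5.33×10⁶/(5.980×10⁵) = 8.913×10⁰ s = 8.913 s.
Lab-frame duration Δt = γτ = 1.274 × 8.913 = 11.35 s.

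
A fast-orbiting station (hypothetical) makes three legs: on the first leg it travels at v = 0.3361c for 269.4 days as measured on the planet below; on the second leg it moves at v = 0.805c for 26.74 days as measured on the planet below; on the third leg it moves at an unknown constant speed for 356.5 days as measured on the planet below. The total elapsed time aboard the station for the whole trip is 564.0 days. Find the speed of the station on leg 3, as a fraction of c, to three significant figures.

Leg 1: γ = 1/√(1 − 0.3361²) = 1/√0.8870 = 1.062; τ_1 = 269.4/1.062 = 253.7 days.
Leg 2: γ = 1/√(1 − 0.805²) = 1/√0.3520 = 1.686; τ_2 = 26.74/1.686 = 15.86 days.
Leg 3: speed unknown; τ_3 = 356.5/γ_3.
Total proper time: 253.7 + 15.86 + τ_3 = 564.0, so τ_3 = 564.0 − 269.6 = 294.4 days.
γ_3 = 356.5/294.4 = 1.211; β = √(1 − 1/γ²) = √0.3180.

β = 0.564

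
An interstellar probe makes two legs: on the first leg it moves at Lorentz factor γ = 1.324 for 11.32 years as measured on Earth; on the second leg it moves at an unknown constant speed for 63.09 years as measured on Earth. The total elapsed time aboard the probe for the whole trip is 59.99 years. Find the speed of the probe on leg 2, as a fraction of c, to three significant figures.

β = 0.579

Leg 1: γ = 1.324; τ_1 = 11.32/1.324 = 8.550 years.
Leg 2: speed unknown; τ_2 = 63.09/γ_2.
Total proper time: 8.550 + τ_2 = 59.99, so τ_2 = 59.99 − 8.550 = 51.44 years.
γ_2 = 63.09/51.44 = 1.226; β = √(1 − 1/γ²) = √0.3352.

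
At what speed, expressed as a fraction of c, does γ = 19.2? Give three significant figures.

β = 0.999

β = √(1 − 1/γ²) = √(1 − 1/19.2²) = √(1 − 0.002713) = √0.9973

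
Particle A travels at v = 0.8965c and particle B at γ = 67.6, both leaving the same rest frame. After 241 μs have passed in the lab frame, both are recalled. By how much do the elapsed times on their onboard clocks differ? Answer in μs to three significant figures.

|τ_A − τ_B| = 103 μs

A: γ = 1/√(1 − 0.8965²) = 1/√0.1963 = 2.257; τ_A = 241/2.257 = 106.8 μs.
B: γ = 67.6; τ_B = 241/67.60 = 3.565 μs.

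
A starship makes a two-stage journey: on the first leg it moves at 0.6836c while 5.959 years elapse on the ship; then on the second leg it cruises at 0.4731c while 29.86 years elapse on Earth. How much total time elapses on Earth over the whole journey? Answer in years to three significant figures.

Leg 1: γ = 1/√(1 − 0.6836²) = 1/√0.5327 = 1.370; Δt_1 = 1.370 × 5.959 = 8.165 years.
Leg 2: 29.86 years is already measured on Earth.
Total: 8.165 + 29.86 years.

Δt = 38.0 years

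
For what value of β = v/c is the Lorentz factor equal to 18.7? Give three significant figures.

β = √(1 − 1/γ²) = √(1 − 1/18.7²) = √(1 − 0.002860) = √0.9971

β = 0.999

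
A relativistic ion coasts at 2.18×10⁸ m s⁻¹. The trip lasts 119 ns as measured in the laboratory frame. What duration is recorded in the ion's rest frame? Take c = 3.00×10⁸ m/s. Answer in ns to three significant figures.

τ = 81.8 ns

β = 2.18×10⁸/3.00×10⁸ = 0.7267; γ = 1/√(1 − 0.7267²) = 1.456
The interval measured in the laboratory frame is the dilated one; the clock in the ion's rest frame measures the proper time τ = Δt/γ = 119/1.456 ns.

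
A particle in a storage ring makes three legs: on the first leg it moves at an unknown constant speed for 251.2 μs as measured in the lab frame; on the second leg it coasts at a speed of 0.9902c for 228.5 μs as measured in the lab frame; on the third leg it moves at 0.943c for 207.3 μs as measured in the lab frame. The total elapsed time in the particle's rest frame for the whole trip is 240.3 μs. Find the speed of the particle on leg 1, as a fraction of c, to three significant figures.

β = 0.832

Leg 1: speed unknown; τ_1 = 251.2/γ_1.
Leg 2: γ = 1/√(1 − 0.9902²) = 1/√0.01950 = 7.160; τ_2 = 228.5/7.160 = 31.91 μs.
Leg 3: γ = 1/√(1 − 0.943²) = 1/√0.1108 = 3.005; τ_3 = 207.3/3.005 = 68.99 μs.
Total proper time: τ_1 + 31.91 + 68.99 = 240.3, so τ_1 = 240.3 − 100.9 = 139.4 μs.
γ_1 = 251.2/139.4 = 1.802; β = √(1 − 1/γ²) = √0.6920.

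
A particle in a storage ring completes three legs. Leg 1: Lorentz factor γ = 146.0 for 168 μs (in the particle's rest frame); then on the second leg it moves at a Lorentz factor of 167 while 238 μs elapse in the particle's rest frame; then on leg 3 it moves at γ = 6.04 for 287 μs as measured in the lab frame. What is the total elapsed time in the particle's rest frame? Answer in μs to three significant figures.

τ = 454 μs

Leg 1: 168 μs is already measured in the particle's rest frame.
Leg 2: 238 μs is already measured in the particle's rest frame.
Leg 3: γ = 6.04; τ_3 = 287/6.040 = 47.52 μs.
Total: 168.0 + 238.0 + 47.52 μs.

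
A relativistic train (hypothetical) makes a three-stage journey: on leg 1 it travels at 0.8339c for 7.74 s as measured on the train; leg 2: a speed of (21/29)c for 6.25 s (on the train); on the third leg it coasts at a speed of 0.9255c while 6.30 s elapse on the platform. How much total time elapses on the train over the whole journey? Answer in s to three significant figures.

τ = 16.4 s

Leg 1: 7.74 s is already measured on the train.
Leg 2: 6.25 s is already measured on the train.
Leg 3: γ = 1/√(1 − 0.9255²) = 1/√0.1434 = 2.640; τ_3 = 6.30/2.640 = 2.386 s.
Total: 7.740 + 6.250 + 2.386 s.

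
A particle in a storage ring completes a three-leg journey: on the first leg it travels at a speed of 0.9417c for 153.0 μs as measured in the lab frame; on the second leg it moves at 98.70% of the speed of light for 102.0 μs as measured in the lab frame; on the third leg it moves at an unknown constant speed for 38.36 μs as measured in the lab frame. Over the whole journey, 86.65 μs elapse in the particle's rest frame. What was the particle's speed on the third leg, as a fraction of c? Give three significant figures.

β = 0.872

Leg 1: γ = 1/√(1 − 0.9417²) = 1/√0.1132 = 2.972; τ_1 = 153.0/2.972 = 51.48 μs.
Leg 2: β = 0.9870; γ = 1/√(1 − 0.9870²) = 1/√0.02583 = 6.222; τ_2 = 102.0/6.222 = 16.39 μs.
Leg 3: speed unknown; τ_3 = 38.36/γ_3.
Total proper time: 51.48 + 16.39 + τ_3 = 86.65, so τ_3 = 86.65 − 67.87 = 18.78 μs.
γ_3 = 38.36/18.78 = 2.043; β = √(1 − 1/γ²) = √0.7603.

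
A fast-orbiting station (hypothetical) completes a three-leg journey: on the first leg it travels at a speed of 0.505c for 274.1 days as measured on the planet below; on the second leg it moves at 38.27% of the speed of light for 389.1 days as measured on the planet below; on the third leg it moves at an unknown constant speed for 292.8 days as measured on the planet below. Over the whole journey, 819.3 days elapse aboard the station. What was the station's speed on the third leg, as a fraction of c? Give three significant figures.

β = 0.647

Leg 1: γ = 1/√(1 − 0.505²) = 1/√0.7450 = 1.159; τ_1 = 274.1/1.159 = 236.6 days.
Leg 2: β = 0.3827; γ = 1/√(1 − 0.3827²) = 1/√0.8535 = 1.082; τ_2 = 389.1/1.082 = 359.5 days.
Leg 3: speed unknown; τ_3 = 292.8/γ_3.
Total proper time: 236.6 + 359.5 + τ_3 = 819.3, so τ_3 = 819.3 − 596.1 = 223.2 days.
γ_3 = 292.8/223.2 = 1.312; β = √(1 − 1/γ²) = √0.4187.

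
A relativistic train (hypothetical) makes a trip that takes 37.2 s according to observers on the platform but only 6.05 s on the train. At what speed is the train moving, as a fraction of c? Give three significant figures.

v = 0.987c

The proper time is measured on the train (both events occur at the train's location); Δt is measured on the platform. γ = Δt/τ = 37.2/6.05 = 6.149.
β = √(1 − 1/γ²) = √(1 − 0.02645) = √0.9736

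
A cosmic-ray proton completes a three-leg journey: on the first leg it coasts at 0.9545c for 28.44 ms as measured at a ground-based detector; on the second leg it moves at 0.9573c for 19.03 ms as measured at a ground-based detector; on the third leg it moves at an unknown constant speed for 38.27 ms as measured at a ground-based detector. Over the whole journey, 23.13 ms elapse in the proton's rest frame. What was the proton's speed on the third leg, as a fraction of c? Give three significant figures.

Leg 1: γ = 1/√(1 − 0.9545²) = 1/√0.08893 = 3.353; τ_1 = 28.44/3.353 = 8.481 ms.
Leg 2: γ = 1/√(1 − 0.9573²) = 1/√0.08358 = 3.459; τ_2 = 19.03/3.459 = 5.502 ms.
Leg 3: speed unknown; τ_3 = 38.27/γ_3.
Total proper time: 8.481 + 5.502 + τ_3 = 23.13, so τ_3 = 23.13 − 13.98 = 9.147 ms.
γ_3 = 38.27/9.147 = 4.184; β = √(1 − 1/γ²) = √0.9429.

β = 0.971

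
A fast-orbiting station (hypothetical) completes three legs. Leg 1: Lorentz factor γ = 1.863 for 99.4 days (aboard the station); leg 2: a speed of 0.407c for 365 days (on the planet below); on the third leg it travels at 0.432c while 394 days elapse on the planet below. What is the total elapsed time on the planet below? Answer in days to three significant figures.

Leg 1: γ = 1.863; Δt_1 = 1.863 × 99.4 = 185.2 days.
Leg 2: 365 days is already measured on the planet below.
Leg 3: 394 days is already measured on the planet below.
Total: 185.2 + 365.0 + 394.0 days.

Δt = 944 days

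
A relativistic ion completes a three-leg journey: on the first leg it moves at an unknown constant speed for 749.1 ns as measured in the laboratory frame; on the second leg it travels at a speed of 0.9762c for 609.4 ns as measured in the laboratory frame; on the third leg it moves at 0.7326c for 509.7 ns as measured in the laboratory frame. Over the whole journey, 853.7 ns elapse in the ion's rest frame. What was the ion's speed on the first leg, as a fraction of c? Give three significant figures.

β = 0.866

Leg 1: speed unknown; τ_1 = 749.1/γ_1.
Leg 2: γ = 1/√(1 − 0.9762²) = 1/√0.04703 = 4.611; τ_2 = 609.4/4.611 = 132.2 ns.
Leg 3: γ = 1/√(1 − 0.7326²) = 1/√0.4633 = 1.469; τ_3 = 509.7/1.469 = 346.9 ns.
Total proper time: τ_1 + 132.2 + 346.9 = 853.7, so τ_1 = 853.7 − 479.1 = 374.6 ns.
γ_1 = 749.1/374.6 = 2.000; β = √(1 − 1/γ²) = √0.7499.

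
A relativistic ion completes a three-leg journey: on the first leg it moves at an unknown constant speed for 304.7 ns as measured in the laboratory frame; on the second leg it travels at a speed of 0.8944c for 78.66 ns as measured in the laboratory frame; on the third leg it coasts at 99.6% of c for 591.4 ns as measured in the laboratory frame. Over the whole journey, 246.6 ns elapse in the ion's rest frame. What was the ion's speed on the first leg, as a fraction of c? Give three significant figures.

Leg 1: speed unknown; τ_1 = 304.7/γ_1.
Leg 2: γ = 1/√(1 − 0.8944²) = 1/√0.2000 = 2.236; τ_2 = 78.66/2.236 = 35.18 ns.
Leg 3: β = 0.996; γ = 1/√(1 − 0.996²) = 1/√0.007984 = 11.19; τ_3 = 591.4/11.19 = 52.84 ns.
Total proper time: τ_1 + 35.18 + 52.84 = 246.6, so τ_1 = 246.6 − 88.03 = 158.6 ns.
γ_1 = 304.7/158.6 = 1.921; β = √(1 − 1/γ²) = √0.7292.

β = 0.854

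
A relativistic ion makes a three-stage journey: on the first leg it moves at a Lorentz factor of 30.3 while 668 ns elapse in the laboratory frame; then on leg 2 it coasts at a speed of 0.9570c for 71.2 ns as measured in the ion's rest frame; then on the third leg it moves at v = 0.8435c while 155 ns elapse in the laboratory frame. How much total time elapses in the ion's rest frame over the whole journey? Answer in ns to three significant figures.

τ = 177 ns

Leg 1: γ = 30.3; τ_1 = 668/30.30 = 22.05 ns.
Leg 2: 71.2 ns is already measured in the ion's rest frame.
Leg 3: γ = 1/√(1 − 0.8435²) = 1/√0.2885 = 1.862; τ_3 = 155/1.862 = 83.26 ns.
Total: 22.05 + 71.20 + 83.26 ns.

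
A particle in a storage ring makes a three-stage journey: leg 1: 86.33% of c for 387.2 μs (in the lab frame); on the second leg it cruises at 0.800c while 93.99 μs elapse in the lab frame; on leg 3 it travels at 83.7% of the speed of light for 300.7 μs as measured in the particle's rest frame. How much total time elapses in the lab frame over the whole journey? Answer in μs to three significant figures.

Leg 1: 387.2 μs is already measured in the lab frame.
Leg 2: 93.99 μs is already measured in the lab frame.
Leg 3: β = 0.837; γ = 1/√(1 − 0.837²) = 1/√0.2994 = 1.827; Δt_3 = 1.827 × 300.7 = 549.5 μs.
Total: 387.2 + 93.99 + 549.5 μs.

Δt = 1030 μs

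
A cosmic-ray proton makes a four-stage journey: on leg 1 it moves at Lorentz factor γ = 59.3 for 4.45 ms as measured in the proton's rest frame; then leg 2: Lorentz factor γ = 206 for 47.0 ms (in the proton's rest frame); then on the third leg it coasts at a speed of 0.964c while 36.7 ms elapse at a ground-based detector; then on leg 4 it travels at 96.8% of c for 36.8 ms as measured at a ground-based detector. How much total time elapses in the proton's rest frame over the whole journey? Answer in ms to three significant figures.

τ = 70.4 ms

Leg 1: 4.45 ms is already measured in the proton's rest frame.
Leg 2: 47.0 ms is already measured in the proton's rest frame.
Leg 3: γ = 1/√(1 − 0.964²) = 1/√0.07070 = 3.761; τ_3 = 36.7/3.761 = 9.759 ms.
Leg 4: β = 0.968; γ = 1/√(1 − 0.968²) = 1/√0.06298 = 3.985; τ_4 = 36.8/3.985 = 9.235 ms.
Total: 4.450 + 47.00 + 9.759 + 9.235 ms.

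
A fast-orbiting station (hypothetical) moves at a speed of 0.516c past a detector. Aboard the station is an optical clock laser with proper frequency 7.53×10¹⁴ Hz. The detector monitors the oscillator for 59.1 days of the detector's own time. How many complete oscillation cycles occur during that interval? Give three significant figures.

N = 3.29×10²¹

γ = 1/√(1 − 0.516²) = 1/√0.7337 = 1.167
During 59.1 days of lab time, the oscillator's proper time advances by τ = Δt/γ = 59.1/1.167 = 50.62 days = 4.374×10⁶ s.
N = f × τ = 7.53×10¹⁴ × 4.374×10⁶ = 3.294×10²¹.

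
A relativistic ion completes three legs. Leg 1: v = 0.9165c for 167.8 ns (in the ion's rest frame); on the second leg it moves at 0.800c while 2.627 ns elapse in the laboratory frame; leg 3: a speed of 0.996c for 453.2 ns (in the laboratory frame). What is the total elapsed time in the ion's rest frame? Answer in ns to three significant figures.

τ = 210 ns

Leg 1: 167.8 ns is already measured in the ion's rest frame.
Leg 2: γ = 1/√(1 − 0.800²) = 5/3 ≈ 1.667; τ_2 = 2.627/1.667 = 1.576 ns.
Leg 3: γ = 1/√(1 − 0.996²) = 1/√0.007984 = 11.19; τ_3 = 453.2/11.19 = 40.49 ns.
Total: 167.8 + 1.576 + 40.49 ns.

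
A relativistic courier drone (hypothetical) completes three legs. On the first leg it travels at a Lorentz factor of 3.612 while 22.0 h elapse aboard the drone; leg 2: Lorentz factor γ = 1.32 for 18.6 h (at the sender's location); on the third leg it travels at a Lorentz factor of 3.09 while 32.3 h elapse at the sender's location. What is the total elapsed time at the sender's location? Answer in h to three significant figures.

Δt = 130 h

Leg 1: γ = 3.612; Δt_1 = 3.612 × 22.0 = 79.46 h.
Leg 2: 18.6 h is already measured at the sender's location.
Leg 3: 32.3 h is already measured at the sender's location.
Total: 79.46 + 18.60 + 32.30 h.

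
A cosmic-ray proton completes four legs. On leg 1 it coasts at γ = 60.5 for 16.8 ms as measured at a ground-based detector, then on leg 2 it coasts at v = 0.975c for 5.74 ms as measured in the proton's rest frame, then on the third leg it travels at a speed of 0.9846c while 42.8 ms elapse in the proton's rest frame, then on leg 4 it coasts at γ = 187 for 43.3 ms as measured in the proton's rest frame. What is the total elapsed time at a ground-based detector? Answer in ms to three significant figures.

Leg 1: 16.8 ms is already measured at a ground-based detector.
Leg 2: γ = 1/√(1 − 0.975²) = 1/√0.04938 = 4.500; Δt_2 = 4.500 × 5.74 = 25.83 ms.
Leg 3: γ = 1/√(1 − 0.9846²) = 1/√0.03056 = 5.720; Δt_3 = 5.720 × 42.8 = 244.8 ms.
Leg 4: γ = 187; Δt_4 = 187.0 × 43.3 = 8097 ms.
Total: 16.80 + 25.83 + 244.8 + 8097 ms.

Δt = 8380 ms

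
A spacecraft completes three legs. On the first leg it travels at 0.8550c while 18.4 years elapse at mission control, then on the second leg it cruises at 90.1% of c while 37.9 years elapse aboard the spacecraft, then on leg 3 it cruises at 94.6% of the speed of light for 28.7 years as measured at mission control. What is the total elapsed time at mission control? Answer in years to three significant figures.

Leg 1: 18.4 years is already measured at mission control.
Leg 2: β = 0.901; γ = 1/√(1 − 0.901²) = 1/√0.1882 = 2.305; Δt_2 = 2.305 × 37.9 = 87.36 years.
Leg 3: 28.7 years is already measured at mission control.
Total: 18.40 + 87.36 + 28.70 years.

Δt = 134 years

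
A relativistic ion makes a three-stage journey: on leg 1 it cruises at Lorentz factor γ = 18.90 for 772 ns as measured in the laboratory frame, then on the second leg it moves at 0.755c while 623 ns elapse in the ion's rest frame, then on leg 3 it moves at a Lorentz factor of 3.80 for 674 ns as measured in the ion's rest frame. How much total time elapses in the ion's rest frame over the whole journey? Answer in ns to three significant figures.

Leg 1: γ = 18.90; τ_1 = 772/18.90 = 40.85 ns.
Leg 2: 623 ns is already measured in the ion's rest frame.
Leg 3: 674 ns is already measured in the ion's rest frame.
Total: 40.85 + 623.0 + 674.0 ns.

τ = 1340 ns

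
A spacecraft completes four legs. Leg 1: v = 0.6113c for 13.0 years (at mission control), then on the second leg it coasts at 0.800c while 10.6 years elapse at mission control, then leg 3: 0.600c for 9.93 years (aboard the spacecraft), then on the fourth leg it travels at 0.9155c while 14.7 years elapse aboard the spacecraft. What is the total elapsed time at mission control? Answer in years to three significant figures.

Δt = 72.6 years

Leg 1: 13.0 years is already measured at mission control.
Leg 2: 10.6 years is already measured at mission control.
Leg 3: γ = 1/√(1 − 0.600²) = 5/4 = 1.250; Δt_3 = 1.250 × 9.93 = 12.41 years.
Leg 4: γ = 1/√(1 − 0.9155²) = 1/√0.1619 = 2.486; Δt_4 = 2.486 × 14.7 = 36.54 years.
Total: 13.00 + 10.60 + 12.41 + 36.54 years.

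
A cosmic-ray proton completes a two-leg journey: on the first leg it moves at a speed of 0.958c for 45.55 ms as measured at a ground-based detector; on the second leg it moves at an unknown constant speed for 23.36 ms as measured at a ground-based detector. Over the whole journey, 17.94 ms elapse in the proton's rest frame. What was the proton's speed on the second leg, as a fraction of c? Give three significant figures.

β = 0.978

Leg 1: γ = 1/√(1 − 0.958²) = 1/√0.08224 = 3.487; τ_1 = 45.55/3.487 = 13.06 ms.
Leg 2: speed unknown; τ_2 = 23.36/γ_2.
Total proper time: 13.06 + τ_2 = 17.94, so τ_2 = 17.94 − 13.06 = 4.878 ms.
γ_2 = 23.36/4.878 = 4.789; β = √(1 − 1/γ²) = √0.9564.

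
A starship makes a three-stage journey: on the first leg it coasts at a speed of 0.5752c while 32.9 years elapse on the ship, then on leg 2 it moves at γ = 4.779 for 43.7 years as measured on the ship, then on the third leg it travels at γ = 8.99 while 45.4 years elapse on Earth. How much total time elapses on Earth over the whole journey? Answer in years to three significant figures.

Leg 1: γ = 1/√(1 − 0.5752²) = 1/√0.6691 = 1.222; Δt_1 = 1.222 × 32.9 = 40.22 years.
Leg 2: γ = 4.779; Δt_2 = 4.779 × 43.7 = 208.8 years.
Leg 3: 45.4 years is already measured on Earth.
Total: 40.22 + 208.8 + 45.40 years.

Δt = 294 years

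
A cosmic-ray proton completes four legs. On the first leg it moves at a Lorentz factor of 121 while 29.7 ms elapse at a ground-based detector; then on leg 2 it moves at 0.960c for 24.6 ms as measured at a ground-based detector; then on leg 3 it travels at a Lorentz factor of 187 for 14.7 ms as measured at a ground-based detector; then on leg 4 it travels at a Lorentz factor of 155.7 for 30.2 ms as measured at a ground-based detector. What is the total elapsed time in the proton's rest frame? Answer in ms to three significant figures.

Leg 1: γ = 121; τ_1 = 29.7/121.0 = 0.2455 ms.
Leg 2: γ = 1/√(1 − 0.960²) = 25/7 ≈ 3.571; τ_2 = 24.6/3.571 = 6.888 ms.
Leg 3: γ = 187; τ_3 = 14.7/187.0 = 0.07861 ms.
Leg 4: γ = 155.7; τ_4 = 30.2/155.7 = 0.1940 ms.
Total: 0.2455 + 6.888 + 0.07861 + 0.1940 ms.

τ = 7.41 ms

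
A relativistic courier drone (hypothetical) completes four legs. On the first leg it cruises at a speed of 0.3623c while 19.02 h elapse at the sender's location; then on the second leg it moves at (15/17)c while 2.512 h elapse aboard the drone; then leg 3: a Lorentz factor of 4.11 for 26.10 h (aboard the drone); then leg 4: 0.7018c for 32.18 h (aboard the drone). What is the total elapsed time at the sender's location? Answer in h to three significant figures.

Leg 1: 19.02 h is already measured at the sender's location.
Leg 2: γ = 1/√(1 − (15/17)²) = 17/8 = 2.125; Δt_2 = 2.125 × 2.512 = 5.338 h.
Leg 3: γ = 4.11; Δt_3 = 4.110 × 26.10 = 107.3 h.
Leg 4: γ = 1/√(1 − 0.7018²) = 1/√0.5075 = 1.404; Δt_4 = 1.404 × 32.18 = 45.17 h.
Total: 19.02 + 5.338 + 107.3 + 45.17 h.

Δt = 177 h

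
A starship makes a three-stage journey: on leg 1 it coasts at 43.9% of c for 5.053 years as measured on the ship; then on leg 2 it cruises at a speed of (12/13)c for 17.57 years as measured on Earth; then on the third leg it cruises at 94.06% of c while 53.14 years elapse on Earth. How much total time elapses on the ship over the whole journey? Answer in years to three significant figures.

Leg 1: 5.053 years is already measured on the ship.
Leg 2: γ = 1/√(1 − (12/13)²) = 13/5 = 2.600; τ_2 = 17.57/2.600 = 6.758 years.
Leg 3: β = 0.9406; γ = 1/√(1 − 0.9406²) = 1/√0.1153 = 2.945; τ_3 = 53.14/2.945 = 18.04 years.
Total: 5.053 + 6.758 + 18.04 years.

τ = 29.9 years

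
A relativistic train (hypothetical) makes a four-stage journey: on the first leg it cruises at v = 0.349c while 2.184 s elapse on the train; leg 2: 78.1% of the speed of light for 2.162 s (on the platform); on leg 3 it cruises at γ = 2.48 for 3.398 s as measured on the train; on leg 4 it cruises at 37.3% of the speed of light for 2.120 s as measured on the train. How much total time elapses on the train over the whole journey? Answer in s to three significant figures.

Leg 1: 2.184 s is already measured on the train.
Leg 2: β = 0.781; γ = 1/√(1 − 0.781²) = 1/√0.3900 = 1.601; τ_2 = 2.162/1.601 = 1.350 s.
Leg 3: 3.398 s is already measured on the train.
Leg 4: 2.120 s is already measured on the train.
Total: 2.184 + 1.350 + 3.398 + 2.120 s.

τ = 9.05 s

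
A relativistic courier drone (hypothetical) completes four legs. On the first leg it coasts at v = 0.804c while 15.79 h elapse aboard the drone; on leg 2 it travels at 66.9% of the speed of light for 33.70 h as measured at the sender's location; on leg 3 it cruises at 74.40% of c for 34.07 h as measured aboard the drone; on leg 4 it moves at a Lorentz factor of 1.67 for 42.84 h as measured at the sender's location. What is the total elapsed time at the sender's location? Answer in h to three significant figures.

Δt = 154 h

Leg 1: γ = 1/√(1 − 0.804²) = 1/√0.3536 = 1.682; Δt_1 = 1.682 × 15.79 = 26.55 h.
Leg 2: 33.70 h is already measured at the sender's location.
Leg 3: β = 0.7440; γ = 1/√(1 − 0.7440²) = 1/√0.4465 = 1.497; Δt_3 = 1.497 × 34.07 = 50.99 h.
Leg 4: 42.84 h is already measured at the sender's location.
Total: 26.55 + 33.70 + 50.99 + 42.84 h.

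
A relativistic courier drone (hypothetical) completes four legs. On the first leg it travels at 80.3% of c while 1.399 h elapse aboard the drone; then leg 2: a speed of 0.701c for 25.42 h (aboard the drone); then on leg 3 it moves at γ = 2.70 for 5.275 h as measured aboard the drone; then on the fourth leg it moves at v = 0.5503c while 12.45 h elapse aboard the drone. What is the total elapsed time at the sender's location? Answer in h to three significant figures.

Δt = 67.1 h

Leg 1: β = 0.803; γ = 1/√(1 − 0.803²) = 1/√0.3552 = 1.678; Δt_1 = 1.678 × 1.399 = 2.347 h.
Leg 2: γ = 1/√(1 − 0.701²) = 1/√0.5086 = 1.402; Δt_2 = 1.402 × 25.42 = 35.64 h.
Leg 3: γ = 2.70; Δt_3 = 2.700 × 5.275 = 14.24 h.
Leg 4: γ = 1/√(1 − 0.5503²) = 1/√0.6972 = 1.198; Δt_4 = 1.198 × 12.45 = 14.91 h.
Total: 2.347 + 35.64 + 14.24 + 14.91 h.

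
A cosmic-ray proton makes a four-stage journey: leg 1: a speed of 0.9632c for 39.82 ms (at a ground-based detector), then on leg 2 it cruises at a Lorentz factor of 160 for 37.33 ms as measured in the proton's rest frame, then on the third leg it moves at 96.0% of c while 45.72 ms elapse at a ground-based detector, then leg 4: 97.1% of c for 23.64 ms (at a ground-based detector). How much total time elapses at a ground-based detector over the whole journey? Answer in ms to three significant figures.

Leg 1: 39.82 ms is already measured at a ground-based detector.
Leg 2: γ = 160; Δt_2 = 160.0 × 37.33 = 5973 ms.
Leg 3: 45.72 ms is already measured at a ground-based detector.
Leg 4: 23.64 ms is already measured at a ground-based detector.
Total: 39.82 + 5973 + 45.72 + 23.64 ms.

Δt = 6080 ms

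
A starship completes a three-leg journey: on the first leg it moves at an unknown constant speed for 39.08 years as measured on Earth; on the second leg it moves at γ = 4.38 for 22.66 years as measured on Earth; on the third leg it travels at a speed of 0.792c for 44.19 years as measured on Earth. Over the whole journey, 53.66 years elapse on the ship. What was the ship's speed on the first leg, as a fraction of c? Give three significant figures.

β = 0.835

Leg 1: speed unknown; τ_1 = 39.08/γ_1.
Leg 2: γ = 4.38; τ_2 = 22.66/4.380 = 5.174 years.
Leg 3: γ = 1/√(1 − 0.792²) = 1/√0.3727 = 1.638; τ_3 = 44.19/1.638 = 26.98 years.
Total proper time: τ_1 + 5.174 + 26.98 = 53.66, so τ_1 = 53.66 − 32.15 = 21.51 years.
γ_1 = 39.08/21.51 = 1.817; β = √(1 − 1/γ²) = √0.6971.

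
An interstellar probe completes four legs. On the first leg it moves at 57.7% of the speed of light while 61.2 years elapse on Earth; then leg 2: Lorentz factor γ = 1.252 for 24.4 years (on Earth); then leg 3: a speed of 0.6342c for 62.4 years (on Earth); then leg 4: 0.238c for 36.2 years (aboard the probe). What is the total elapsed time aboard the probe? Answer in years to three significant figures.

Leg 1: β = 0.577; γ = 1/√(1 − 0.577²) = 1/√0.6671 = 1.224; τ_1 = 61.2/1.224 = 49.98 years.
Leg 2: γ = 1.252; τ_2 = 24.4/1.252 = 19.49 years.
Leg 3: γ = 1/√(1 − 0.6342²) = 1/√0.5978 = 1.293; τ_3 = 62.4/1.293 = 48.25 years.
Leg 4: 36.2 years is already measured aboard the probe.
Total: 49.98 + 19.49 + 48.25 + 36.20 years.

τ = 154 years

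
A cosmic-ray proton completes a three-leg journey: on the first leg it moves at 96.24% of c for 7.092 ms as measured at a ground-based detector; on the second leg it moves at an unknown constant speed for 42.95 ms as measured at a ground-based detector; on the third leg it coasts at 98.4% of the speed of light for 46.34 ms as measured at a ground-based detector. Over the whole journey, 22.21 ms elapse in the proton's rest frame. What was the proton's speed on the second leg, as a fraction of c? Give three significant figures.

Leg 1: β = 0.9624; γ = 1/√(1 − 0.9624²) = 1/√0.07379 = 3.681; τ_1 = 7.092/3.681 = 1.926 ms.
Leg 2: speed unknown; τ_2 = 42.95/γ_2.
Leg 3: β = 0.984; γ = 1/√(1 − 0.984²) = 1/√0.03174 = 5.613; τ_3 = 46.34/5.613 = 8.256 ms.
Total proper time: 1.926 + τ_2 + 8.256 = 22.21, so τ_2 = 22.21 − 10.18 = 12.03 ms.
γ_2 = 42.95/12.03 = 3.571; β = √(1 − 1/γ²) = √0.9216.

β = 0.960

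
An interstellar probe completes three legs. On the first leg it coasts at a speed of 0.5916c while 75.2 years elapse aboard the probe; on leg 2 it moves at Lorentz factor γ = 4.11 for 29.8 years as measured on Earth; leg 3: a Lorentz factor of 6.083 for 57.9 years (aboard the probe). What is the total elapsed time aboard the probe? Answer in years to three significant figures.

Leg 1: 75.2 years is already measured aboard the probe.
Leg 2: γ = 4.11; τ_2 = 29.8/4.110 = 7.251 years.
Leg 3: 57.9 years is already measured aboard the probe.
Total: 75.20 + 7.251 + 57.90 years.

τ = 140 years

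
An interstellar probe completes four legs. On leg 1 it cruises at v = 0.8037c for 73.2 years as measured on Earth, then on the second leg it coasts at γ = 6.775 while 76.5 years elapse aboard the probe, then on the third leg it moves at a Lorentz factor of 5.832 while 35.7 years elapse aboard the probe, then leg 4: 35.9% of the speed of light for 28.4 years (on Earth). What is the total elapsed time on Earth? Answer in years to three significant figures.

Δt = 828 years

Leg 1: 73.2 years is already measured on Earth.
Leg 2: γ = 6.775; Δt_2 = 6.775 × 76.5 = 518.3 years.
Leg 3: γ = 5.832; Δt_3 = 5.832 × 35.7 = 208.2 years.
Leg 4: 28.4 years is already measured on Earth.
Total: 73.20 + 518.3 + 208.2 + 28.40 years.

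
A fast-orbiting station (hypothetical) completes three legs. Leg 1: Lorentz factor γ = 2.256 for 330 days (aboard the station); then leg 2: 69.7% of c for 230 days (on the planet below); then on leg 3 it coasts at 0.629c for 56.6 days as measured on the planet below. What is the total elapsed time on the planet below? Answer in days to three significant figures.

Leg 1: γ = 2.256; Δt_1 = 2.256 × 330 = 744.5 days.
Leg 2: 230 days is already measured on the planet below.
Leg 3: 56.6 days is already measured on the planet below.
Total: 744.5 + 230.0 + 56.60 days.

Δt = 1030 days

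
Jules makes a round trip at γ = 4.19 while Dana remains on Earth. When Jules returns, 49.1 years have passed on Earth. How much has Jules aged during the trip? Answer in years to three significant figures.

τ = 11.7 years

γ = 4.19
Jules's clock measures proper time along the trip: τ = Δt/γ = 49.1/4.190 years.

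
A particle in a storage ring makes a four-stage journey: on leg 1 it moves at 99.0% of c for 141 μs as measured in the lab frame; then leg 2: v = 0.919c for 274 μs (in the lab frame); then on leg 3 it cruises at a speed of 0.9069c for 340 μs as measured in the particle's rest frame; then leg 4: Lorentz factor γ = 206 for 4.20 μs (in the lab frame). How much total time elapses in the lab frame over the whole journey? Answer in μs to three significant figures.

Δt = 1230 μs

Leg 1: 141 μs is already measured in the lab frame.
Leg 2: 274 μs is already measured in the lab frame.
Leg 3: γ = 1/√(1 − 0.9069²) = 1/√0.1775 = 2.373; Δt_3 = 2.373 × 340 = 806.9 μs.
Leg 4: 4.20 μs is already measured in the lab frame.
Total: 141.0 + 274.0 + 806.9 + 4.200 μs.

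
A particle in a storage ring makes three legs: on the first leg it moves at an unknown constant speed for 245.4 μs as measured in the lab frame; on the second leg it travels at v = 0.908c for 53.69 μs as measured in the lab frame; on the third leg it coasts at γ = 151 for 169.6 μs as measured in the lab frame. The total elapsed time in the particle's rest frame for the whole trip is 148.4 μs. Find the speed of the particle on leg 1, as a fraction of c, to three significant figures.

Leg 1: speed unknown; τ_1 = 245.4/γ_1.
Leg 2: γ = 1/√(1 − 0.908²) = 1/√0.1755 = 2.387; τ_2 = 53.69/2.387 = 22.49 μs.
Leg 3: γ = 151; τ_3 = 169.6/151.0 = 1.123 μs.
Total proper time: τ_1 + 22.49 + 1.123 = 148.4, so τ_1 = 148.4 − 23.62 = 124.8 μs.
γ_1 = 245.4/124.8 = 1.967; β = √(1 − 1/γ²) = √0.7414.

β = 0.861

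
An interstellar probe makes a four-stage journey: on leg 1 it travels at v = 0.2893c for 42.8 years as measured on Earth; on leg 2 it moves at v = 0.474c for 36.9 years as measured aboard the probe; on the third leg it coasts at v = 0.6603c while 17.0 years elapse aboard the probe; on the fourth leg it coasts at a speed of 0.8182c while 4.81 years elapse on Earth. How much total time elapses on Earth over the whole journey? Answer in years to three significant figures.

Leg 1: 42.8 years is already measured on Earth.
Leg 2: γ = 1/√(1 − 0.474²) = 1/√0.7753 = 1.136; Δt_2 = 1.136 × 36.9 = 41.91 years.
Leg 3: γ = 1/√(1 − 0.6603²) = 1/√0.5640 = 1.332; Δt_3 = 1.332 × 17.0 = 22.64 years.
Leg 4: 4.81 years is already measured on Earth.
Total: 42.80 + 41.91 + 22.64 + 4.810 years.

Δt = 112 years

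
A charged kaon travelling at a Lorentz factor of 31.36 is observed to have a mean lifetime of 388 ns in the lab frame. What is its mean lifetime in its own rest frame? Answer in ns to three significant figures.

τ₀ = 12.4 ns

γ = 31.36
The lab-frame lifetime is the dilated interval; the proper lifetime is τ₀ = Δt/γ = 388/31.36 ns.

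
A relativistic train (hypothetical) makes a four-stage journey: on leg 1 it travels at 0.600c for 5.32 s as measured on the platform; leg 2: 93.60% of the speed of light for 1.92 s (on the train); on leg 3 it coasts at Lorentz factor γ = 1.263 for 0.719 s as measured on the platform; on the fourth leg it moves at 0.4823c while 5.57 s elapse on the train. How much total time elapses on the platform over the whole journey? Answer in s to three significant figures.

Leg 1: 5.32 s is already measured on the platform.
Leg 2: β = 0.9360; γ = 1/√(1 − 0.9360²) = 1/√0.1239 = 2.841; Δt_2 = 2.841 × 1.92 = 5.455 s.
Leg 3: 0.719 s is already measured on the platform.
Leg 4: γ = 1/√(1 − 0.4823²) = 1/√0.7674 = 1.142; Δt_4 = 1.142 × 5.57 = 6.358 s.
Total: 5.320 + 5.455 + 0.7190 + 6.358 s.

Δt = 17.9 s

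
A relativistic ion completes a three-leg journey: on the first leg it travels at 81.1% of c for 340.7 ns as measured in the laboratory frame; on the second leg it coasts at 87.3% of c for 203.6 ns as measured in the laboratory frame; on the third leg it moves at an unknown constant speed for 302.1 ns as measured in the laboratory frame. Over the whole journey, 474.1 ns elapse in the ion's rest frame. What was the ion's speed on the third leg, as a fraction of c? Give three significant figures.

Leg 1: β = 0.811; γ = 1/√(1 − 0.811²) = 1/√0.3423 = 1.709; τ_1 = 340.7/1.709 = 199.3 ns.
Leg 2: β = 0.873; γ = 1/√(1 − 0.873²) = 1/√0.2379 = 2.050; τ_2 = 203.6/2.050 = 99.30 ns.
Leg 3: speed unknown; τ_3 = 302.1/γ_3.
Total proper time: 199.3 + 99.30 + τ_3 = 474.1, so τ_3 = 474.1 − 298.6 = 175.5 ns.
γ_3 = 302.1/175.5 = 1.722; β = √(1 − 1/γ²) = √0.6626.

β = 0.814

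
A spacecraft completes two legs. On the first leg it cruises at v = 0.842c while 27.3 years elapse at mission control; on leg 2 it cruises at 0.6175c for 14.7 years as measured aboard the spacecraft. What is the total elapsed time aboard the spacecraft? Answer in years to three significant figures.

Leg 1: γ = 1/√(1 − 0.842²) = 1/√0.2910 = 1.854; τ_1 = 27.3/1.854 = 14.73 years.
Leg 2: 14.7 years is already measured aboard the spacecraft.
Total: 14.73 + 14.70 years.

τ = 29.4 years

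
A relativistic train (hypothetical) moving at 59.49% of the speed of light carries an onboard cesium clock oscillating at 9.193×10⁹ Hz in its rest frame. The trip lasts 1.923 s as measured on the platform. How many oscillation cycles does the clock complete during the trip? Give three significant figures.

N = 1.42×10¹⁰

β = 0.5949; γ = 1/√(1 − 0.5949²) = 1/√0.6461 = 1.244
The oscillator's own cycle count is N = f × τ where τ is the proper time on the train. τ = Δt/γ = 1.923/1.244 = 1.546 s = 1.546×10⁰ s.
N = 9.193×10⁹ × 1.546×10⁰ = 1.421×10¹⁰.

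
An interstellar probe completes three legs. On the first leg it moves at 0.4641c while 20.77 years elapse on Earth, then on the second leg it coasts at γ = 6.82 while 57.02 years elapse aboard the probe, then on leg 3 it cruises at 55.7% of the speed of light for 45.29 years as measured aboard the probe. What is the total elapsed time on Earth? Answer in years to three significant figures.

Leg 1: 20.77 years is already measured on Earth.
Leg 2: γ = 6.82; Δt_2 = 6.820 × 57.02 = 388.9 years.
Leg 3: β = 0.557; γ = 1/√(1 − 0.557²) = 1/√0.6898 = 1.204; Δt_3 = 1.204 × 45.29 = 54.53 years.
Total: 20.77 + 388.9 + 54.53 years.

Δt = 464 years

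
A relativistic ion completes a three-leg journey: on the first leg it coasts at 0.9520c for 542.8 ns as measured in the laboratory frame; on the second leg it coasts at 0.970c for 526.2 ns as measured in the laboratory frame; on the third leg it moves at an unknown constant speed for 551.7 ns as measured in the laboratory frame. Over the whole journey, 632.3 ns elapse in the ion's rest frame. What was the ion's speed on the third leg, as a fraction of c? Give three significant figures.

β = 0.790

Leg 1: γ = 1/√(1 − 0.9520²) = 1/√0.09370 = 3.267; τ_1 = 542.8/3.267 = 166.2 ns.
Leg 2: γ = 1/√(1 − 0.970²) = 1/√0.05910 = 4.113; τ_2 = 526.2/4.113 = 127.9 ns.
Leg 3: speed unknown; τ_3 = 551.7/γ_3.
Total proper time: 166.2 + 127.9 + τ_3 = 632.3, so τ_3 = 632.3 − 294.1 = 338.2 ns.
γ_3 = 551.7/338.2 = 1.631; β = √(1 − 1/γ²) = √0.6242.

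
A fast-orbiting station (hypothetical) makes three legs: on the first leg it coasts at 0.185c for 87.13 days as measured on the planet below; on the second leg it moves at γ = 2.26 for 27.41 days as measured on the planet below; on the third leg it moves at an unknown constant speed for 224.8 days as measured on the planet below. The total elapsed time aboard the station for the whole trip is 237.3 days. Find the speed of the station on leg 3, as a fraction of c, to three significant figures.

β = 0.784

Leg 1: γ = 1/√(1 − 0.185²) = 1/√0.9658 = 1.018; τ_1 = 87.13/1.018 = 85.63 days.
Leg 2: γ = 2.26; τ_2 = 27.41/2.260 = 12.13 days.
Leg 3: speed unknown; τ_3 = 224.8/γ_3.
Total proper time: 85.63 + 12.13 + τ_3 = 237.3, so τ_3 = 237.3 − 97.75 = 139.5 days.
γ_3 = 224.8/139.5 = 1.611; β = √(1 − 1/γ²) = √0.6147.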